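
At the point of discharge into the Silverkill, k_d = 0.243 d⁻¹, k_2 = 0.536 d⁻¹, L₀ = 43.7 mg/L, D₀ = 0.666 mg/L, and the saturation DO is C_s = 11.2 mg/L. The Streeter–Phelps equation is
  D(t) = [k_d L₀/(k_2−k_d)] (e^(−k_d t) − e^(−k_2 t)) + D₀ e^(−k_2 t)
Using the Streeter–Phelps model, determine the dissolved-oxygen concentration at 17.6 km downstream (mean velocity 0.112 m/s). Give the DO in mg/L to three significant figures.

DO ≈ 1.33 mg/L

Travel time t = x/v = 17.6 km / (0.112 m/s) = 17600 m / 0.112 m/s = 157100 s = 1.819 d.
k_d L₀/(k_2−k_d) = 0.243×43.7/(0.536−0.243) = 10.62/0.2930 = 36.24 mg/L.
e^(−k_d t) = e^(−0.243×1.819) = 0.6428; e^(−k_2 t) = e^(−0.536×1.819) = 0.3772.
D = 36.24 × (0.6428 − 0.3772) + 0.666 × 0.3772 = 9.624 + 0.2512 = 9.875 mg/L.
DO = C_s − D = 11.2 − 9.875 = 1.325 mg/L.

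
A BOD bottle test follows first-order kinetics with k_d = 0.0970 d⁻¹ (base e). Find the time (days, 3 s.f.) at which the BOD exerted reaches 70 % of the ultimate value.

t ≈ 12.4 d

y/L₀ = 1 − e^(−k_d t) = 0.70 ⇒ e^(−k_d t) = 0.300
t = −ln(0.300) / 0.0970 = 1.204 / 0.0970 = 12.41 d.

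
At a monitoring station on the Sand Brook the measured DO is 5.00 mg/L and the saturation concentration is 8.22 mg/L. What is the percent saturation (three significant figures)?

% saturation = C/C_s × 100 = 5.00/8.22 × 100 = 60.8 %.

60.8 % saturation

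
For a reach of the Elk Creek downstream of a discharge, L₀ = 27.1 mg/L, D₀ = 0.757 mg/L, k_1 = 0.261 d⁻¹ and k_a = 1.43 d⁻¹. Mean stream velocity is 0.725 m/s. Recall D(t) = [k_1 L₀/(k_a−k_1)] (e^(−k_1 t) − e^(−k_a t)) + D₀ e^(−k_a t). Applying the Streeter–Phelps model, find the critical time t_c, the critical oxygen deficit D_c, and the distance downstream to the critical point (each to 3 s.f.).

t_c ≈ 1.34 d; D_c ≈ 3.49 mg/L; x_c ≈ 84.0 km

t_c = [1/(k_a−k_1)] ln[(k_a/k_1)(1 − D₀(k_a−k_1)/(k_1 L₀))]
= [1/(1.43−0.261)] ln[(1.43/0.261)(1 − 0.757×1.169/(0.261×27.1))]
= (1/1.169) ln[5.479 × 0.8749] = 0.8554 × ln(4.793) = 0.8554 × 1.567 = 1.341 d.
L(t_c) = L₀ e^(−k_1 t_c) = 27.1 × 0.7047 = 19.10 mg/L, and at the critical point k_a D_c = k_1 L, so D_c = (0.261/1.43) × 19.10 = 3.486 mg/L.
x_c = v t_c = 0.725 m/s × 1.341 d × 86400 s/d = 83980 m ≈ 84.0 km.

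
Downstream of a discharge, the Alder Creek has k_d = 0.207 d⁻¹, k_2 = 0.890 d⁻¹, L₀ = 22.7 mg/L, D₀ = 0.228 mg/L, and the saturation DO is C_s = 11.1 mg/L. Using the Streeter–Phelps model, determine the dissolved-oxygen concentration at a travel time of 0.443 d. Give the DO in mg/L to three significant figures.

DO ≈ 9.31 mg/L

k_d L₀/(k_2−k_d) = 0.207×22.7/(0.890−0.207) = 4.699/0.6830 = 6.880 mg/L.
e^(−k_d t) = e^(−0.207×0.4430) = 0.9124; e^(−k_2 t) = e^(−0.890×0.4430) = 0.6742.
D = 6.880 × (0.9124 − 0.6742) + 0.228 × 0.6742 = 1.639 + 0.1537 = 1.793 mg/L.
DO = C_s − D = 11.1 − 1.793 = 9.307 mg/L.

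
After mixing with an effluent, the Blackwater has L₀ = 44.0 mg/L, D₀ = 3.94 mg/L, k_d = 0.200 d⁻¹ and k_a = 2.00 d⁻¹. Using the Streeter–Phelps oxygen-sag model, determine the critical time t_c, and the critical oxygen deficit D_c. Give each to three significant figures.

At the critical point dD/dt = 0, so k_d L₀ e^(−k_d t) = k_a D. Substituting D(t) from the Streeter–Phelps equation and solving for t gives
t_c = ln[(k_a/k_d)(1 − D₀(k_a−k_d)/(k_d L₀))] / (k_a−k_d).
Here k_a−k_d = 1.800 d⁻¹ and 1 − D₀(k_a−k_d)/(k_d L₀) = 1 − 3.94×1.800/(0.200×44.0) = 0.1941, so
t_c = ln(10.00 × 0.1941) / 1.800 = 0.6632 / 1.800 = 0.3684 d.
L(t_c) = L₀ e^(−k_d t_c) = 44.0 × 0.9290 = 40.87 mg/L, and at the critical point k_a D_c = k_d L, so D_c = (0.200/2.00) × 40.87 = 4.087 mg/L.

t_c ≈ 0.368 d; D_c ≈ 4.09 mg/L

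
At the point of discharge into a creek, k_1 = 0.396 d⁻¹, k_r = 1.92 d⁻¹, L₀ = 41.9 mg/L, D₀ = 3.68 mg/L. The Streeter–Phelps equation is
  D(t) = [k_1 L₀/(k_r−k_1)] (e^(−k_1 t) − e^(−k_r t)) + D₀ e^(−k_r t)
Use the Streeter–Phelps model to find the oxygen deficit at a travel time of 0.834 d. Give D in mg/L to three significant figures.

D ≈ 6.37 mg/L

k_1 L₀/(k_r−k_1) = 0.396×41.9/(1.92−0.396) = 16.59/1.524 = 10.89 mg/L.
e^(−k_1 t) = e^(−0.396×0.8340) = 0.7187; e^(−k_r t) = e^(−1.92×0.8340) = 0.2016.
D = 10.89 × (0.7187 − 0.2016) + 3.68 × 0.2016 = 5.630 + 0.7420 = 6.372 mg/L.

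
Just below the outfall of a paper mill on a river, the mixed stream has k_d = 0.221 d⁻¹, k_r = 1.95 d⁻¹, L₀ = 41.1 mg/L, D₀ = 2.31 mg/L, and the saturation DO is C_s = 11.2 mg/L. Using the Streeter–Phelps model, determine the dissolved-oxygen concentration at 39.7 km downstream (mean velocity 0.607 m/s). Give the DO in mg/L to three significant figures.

Travel time t = x/v = 39.7 km / (0.607 m/s) = 39700 m / 0.607 m/s = 65400 s = 0.7570 d.
k_d L₀/(k_r−k_d) = 0.221×41.1/(1.95−0.221) = 9.083/1.729 = 5.253 mg/L.
e^(−k_d t) = e^(−0.221×0.7570) = 0.8460; e^(−k_r t) = e^(−1.95×0.7570) = 0.2285.
D = 5.253 × (0.8460 − 0.2285) + 2.31 × 0.2285 = 3.244 + 0.5279 = 3.771 mg/L.
DO = C_s − D = 11.2 − 3.771 = 7.429 mg/L.

DO ≈ 7.43 mg/L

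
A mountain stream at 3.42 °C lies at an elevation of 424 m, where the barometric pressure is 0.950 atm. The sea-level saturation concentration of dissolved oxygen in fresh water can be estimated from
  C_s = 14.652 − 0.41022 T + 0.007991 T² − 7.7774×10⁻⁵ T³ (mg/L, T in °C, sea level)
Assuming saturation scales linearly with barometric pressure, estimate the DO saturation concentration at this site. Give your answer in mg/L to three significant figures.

At sea level: C_s = 14.652 − 0.41022×3.42 + 0.007991×3.42² − 7.7774×10⁻⁵×3.42³ = 13.34 mg/L.
Pressure correction: C_s' = 13.34 × 0.950 = 12.67 mg/L.

C_s ≈ 12.7 mg/L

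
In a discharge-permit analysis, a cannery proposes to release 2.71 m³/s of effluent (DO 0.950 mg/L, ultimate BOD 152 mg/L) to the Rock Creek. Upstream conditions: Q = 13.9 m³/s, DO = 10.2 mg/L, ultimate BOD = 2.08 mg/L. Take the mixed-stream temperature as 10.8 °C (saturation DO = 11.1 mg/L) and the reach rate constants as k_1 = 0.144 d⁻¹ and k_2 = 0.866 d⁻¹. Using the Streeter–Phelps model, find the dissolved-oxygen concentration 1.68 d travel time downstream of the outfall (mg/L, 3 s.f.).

Mixed DO = (13.9×10.2 + 2.71×0.950)/(13.9+2.71) = 144.4/16.61 = 8.691 mg/L.
Mixed L₀ = (13.9×2.08 + 2.71×152)/(16.61) = 440.8/16.61 = 26.54 mg/L.
Initial deficit D₀ = C_s − DO₀ = 11.1 − 8.691 = 2.409 mg/L.
D(1.68) = [0.144×26.54/(0.866−0.144)](e^(−0.144×1.68) − e^(−0.866×1.68)) + 2.409 e^(−0.866×1.68)
= 5.293 × (0.7851 − 0.2334) + 2.409 × 0.2334 = 3.483 mg/L.
DO = 11.1 − 3.483 = 7.617 mg/L.

DO ≈ 7.62 mg/L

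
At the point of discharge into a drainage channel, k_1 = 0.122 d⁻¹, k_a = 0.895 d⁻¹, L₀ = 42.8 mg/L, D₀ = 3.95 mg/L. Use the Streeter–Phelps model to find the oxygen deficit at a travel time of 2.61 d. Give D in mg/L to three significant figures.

k_1 L₀/(k_a−k_1) = 0.122×42.8/(0.895−0.122) = 5.222/0.7730 = 6.755 mg/L.
e^(−k_1 t) = e^(−0.122×2.610) = 0.7273; e^(−k_a t) = e^(−0.895×2.610) = 0.09672.
D = 6.755 × (0.7273 − 0.09672) + 3.95 × 0.09672 = 4.260 + 0.3820 = 4.642 mg/L.

D ≈ 4.64 mg/L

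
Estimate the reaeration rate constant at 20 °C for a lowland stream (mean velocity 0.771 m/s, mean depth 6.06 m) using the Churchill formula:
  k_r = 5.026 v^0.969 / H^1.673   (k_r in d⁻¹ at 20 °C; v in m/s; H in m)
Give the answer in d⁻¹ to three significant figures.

k_r = 5.026 × 0.771^0.969 / 6.06^1.673 = 5.026 × 0.7772 / 20.37 = 0.1917 d⁻¹.

k_r ≈ 0.192 d⁻¹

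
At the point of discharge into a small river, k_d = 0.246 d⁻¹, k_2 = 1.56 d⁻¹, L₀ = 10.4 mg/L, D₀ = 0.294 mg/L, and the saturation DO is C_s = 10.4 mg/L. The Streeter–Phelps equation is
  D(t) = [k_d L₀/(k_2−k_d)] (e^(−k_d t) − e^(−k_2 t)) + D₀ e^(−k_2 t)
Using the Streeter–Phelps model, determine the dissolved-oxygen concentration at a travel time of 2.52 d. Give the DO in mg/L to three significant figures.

DO ≈ 9.38 mg/L

k_d L₀/(k_2−k_d) = 0.246×10.4/(1.56−0.246) = 2.558/1.314 = 1.947 mg/L.
e^(−k_d t) = e^(−0.246×2.520) = 0.5380; e^(−k_2 t) = e^(−1.56×2.520) = 0.01962.
D = 1.947 × (0.5380 − 0.01962) + 0.294 × 0.01962 = 1.009 + 0.005768 = 1.015 mg/L.
DO = C_s − D = 10.4 − 1.015 = 9.385 mg/L.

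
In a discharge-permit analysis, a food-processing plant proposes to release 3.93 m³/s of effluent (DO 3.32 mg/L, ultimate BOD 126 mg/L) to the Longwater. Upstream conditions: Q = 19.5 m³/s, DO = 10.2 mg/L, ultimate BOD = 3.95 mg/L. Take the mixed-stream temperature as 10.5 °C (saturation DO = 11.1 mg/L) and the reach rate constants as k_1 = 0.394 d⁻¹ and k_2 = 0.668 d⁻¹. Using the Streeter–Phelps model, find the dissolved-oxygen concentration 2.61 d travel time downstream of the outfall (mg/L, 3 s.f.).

DO ≈ 4.33 mg/L

Mixed DO = (19.5×10.2 + 3.93×3.32)/(19.5+3.93) = 211.9/23.43 = 9.046 mg/L.
Mixed L₀ = (19.5×3.95 + 3.93×126)/(23.43) = 572.2/23.43 = 24.42 mg/L.
Initial deficit D₀ = C_s − DO₀ = 11.1 − 9.046 = 2.054 mg/L.
D(2.61) = [0.394×24.42/(0.668−0.394)](e^(−0.394×2.61) − e^(−0.668×2.61)) + 2.054 e^(−0.668×2.61)
= 35.12 × (0.3576 − 0.1749) + 2.054 × 0.1749 = 6.775 mg/L.
DO = 11.1 − 6.775 = 4.325 mg/L.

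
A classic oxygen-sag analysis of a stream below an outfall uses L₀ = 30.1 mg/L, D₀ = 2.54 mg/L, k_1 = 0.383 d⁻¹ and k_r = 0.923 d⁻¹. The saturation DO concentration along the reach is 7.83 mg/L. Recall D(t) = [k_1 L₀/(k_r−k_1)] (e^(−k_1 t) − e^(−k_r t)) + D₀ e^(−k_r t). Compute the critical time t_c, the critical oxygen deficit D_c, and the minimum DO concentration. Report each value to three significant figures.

t_c ≈ 1.39 d; D_c ≈ 7.32 mg/L; min DO ≈ 0.508 mg/L

With k_r/k_1 = 2.410 and 1 − D₀(k_r−k_1)/(k_1 L₀) = 0.8810,
t_c = ln(2.410 × 0.8810) / (0.923 − 0.383) = ln(2.123) / 0.5400 = 0.7529/0.5400 = 1.394 d.
L(t_c) = L₀ e^(−k_1 t_c) = 30.1 × 0.5862 = 17.65 mg/L, and at the critical point k_r D_c = k_1 L, so D_c = (0.383/0.923) × 17.65 = 7.322 mg/L.
Minimum DO = C_s − D_c = 7.83 − 7.322 = 0.5078 mg/L.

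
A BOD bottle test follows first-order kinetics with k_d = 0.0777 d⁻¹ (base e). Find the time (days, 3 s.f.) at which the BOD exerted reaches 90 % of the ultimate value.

y/L₀ = 1 − e^(−k_d t) = 0.90 ⇒ e^(−k_d t) = 0.100
t = −ln(0.100) / 0.0777 = 2.303 / 0.0777 = 29.63 d.

t ≈ 29.6 d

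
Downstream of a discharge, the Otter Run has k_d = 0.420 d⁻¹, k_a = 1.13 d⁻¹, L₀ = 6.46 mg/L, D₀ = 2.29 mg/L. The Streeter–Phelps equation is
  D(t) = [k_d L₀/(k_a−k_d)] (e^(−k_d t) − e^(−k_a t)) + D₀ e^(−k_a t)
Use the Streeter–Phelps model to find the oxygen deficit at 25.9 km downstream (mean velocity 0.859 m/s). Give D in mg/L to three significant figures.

Travel time t = x/v = 25.9 km / (0.859 m/s) = 25900 m / 0.859 m/s = 30150 s = 0.3490 d.
k_d L₀/(k_a−k_d) = 0.420×6.46/(1.13−0.420) = 2.713/0.7100 = 3.821 mg/L.
e^(−k_d t) = e^(−0.420×0.3490) = 0.8637; e^(−k_a t) = e^(−1.13×0.3490) = 0.6741.
D = 3.821 × (0.8637 − 0.6741) + 2.29 × 0.6741 = 0.7243 + 1.544 = 2.268 mg/L.

D ≈ 2.27 mg/L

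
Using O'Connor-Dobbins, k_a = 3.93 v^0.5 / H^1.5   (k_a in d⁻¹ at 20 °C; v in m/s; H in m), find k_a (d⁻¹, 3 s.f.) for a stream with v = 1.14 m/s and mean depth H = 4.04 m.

k_a ≈ 0.517 d⁻¹

k_a = 3.93 × 1.14^0.5 / 4.04^1.5 = 3.93 × 1.068 / 8.120 = 0.5167 d⁻¹.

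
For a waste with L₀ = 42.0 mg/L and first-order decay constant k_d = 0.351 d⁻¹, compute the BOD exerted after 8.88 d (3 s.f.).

y_t = L₀(1 − e^(−k_d t)) = 42.0 × (1 − e^(−0.351×8.88))
= 42.0 × (1 − 0.04430) = 42.0 × 0.9557 = 40.14 mg/L.

y ≈ 40.1 mg/L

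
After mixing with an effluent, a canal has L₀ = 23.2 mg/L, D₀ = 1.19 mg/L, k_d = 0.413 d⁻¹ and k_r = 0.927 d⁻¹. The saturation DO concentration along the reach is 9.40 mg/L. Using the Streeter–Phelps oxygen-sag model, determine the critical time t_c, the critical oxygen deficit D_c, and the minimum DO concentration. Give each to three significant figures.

At the critical point dD/dt = 0, so k_d L₀ e^(−k_d t) = k_r D. Substituting D(t) from the Streeter–Phelps equation and solving for t gives
t_c = ln[(k_r/k_d)(1 − D₀(k_r−k_d)/(k_d L₀))] / (k_r−k_d).
Here k_r−k_d = 0.5140 d⁻¹ and 1 − D₀(k_r−k_d)/(k_d L₀) = 1 − 1.19×0.5140/(0.413×23.2) = 0.9362, so
t_c = ln(2.245 × 0.9362) / 0.5140 = 0.7425 / 0.5140 = 1.445 d.
L(t_c) = L₀ e^(−k_d t_c) = 23.2 × 0.5507 = 12.78 mg/L, and at the critical point k_r D_c = k_d L, so D_c = (0.413/0.927) × 12.78 = 5.692 mg/L.
Minimum DO = C_s − D_c = 9.40 − 5.692 = 3.708 mg/L.

t_c ≈ 1.44 d; D_c ≈ 5.69 mg/L; min DO ≈ 3.71 mg/L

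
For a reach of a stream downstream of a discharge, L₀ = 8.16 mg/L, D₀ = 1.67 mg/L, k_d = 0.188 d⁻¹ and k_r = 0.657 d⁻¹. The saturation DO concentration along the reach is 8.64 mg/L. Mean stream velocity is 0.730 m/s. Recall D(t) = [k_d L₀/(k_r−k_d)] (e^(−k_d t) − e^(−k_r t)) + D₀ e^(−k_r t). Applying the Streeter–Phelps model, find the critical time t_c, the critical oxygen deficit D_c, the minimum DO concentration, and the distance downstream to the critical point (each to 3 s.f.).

With k_r/k_d = 3.495 and 1 − D₀(k_r−k_d)/(k_d L₀) = 0.4894,
t_c = ln(3.495 × 0.4894) / (0.657 − 0.188) = ln(1.710) / 0.4690 = 0.5368/0.4690 = 1.144 d.
L(t_c) = L₀ e^(−k_d t_c) = 8.16 × 0.8064 = 6.580 mg/L, and at the critical point k_r D_c = k_d L, so D_c = (0.188/0.657) × 6.580 = 1.883 mg/L.
Minimum DO = C_s − D_c = 8.64 − 1.883 = 6.757 mg/L.
x_c = v t_c = 0.730 m/s × 1.144 d × 86400 s/d = 72180 m ≈ 72.2 km.

t_c ≈ 1.14 d; D_c ≈ 1.88 mg/L; min DO ≈ 6.76 mg/L; x_c ≈ 72.2 km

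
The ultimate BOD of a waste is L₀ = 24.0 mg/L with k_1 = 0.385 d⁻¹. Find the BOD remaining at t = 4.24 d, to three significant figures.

L ≈ 4.69 mg/L

L_t = L₀ e^(−k_1 t) = 24.0 × e^(−0.385×4.24) = 24.0 × 0.1955 = 4.691 mg/L.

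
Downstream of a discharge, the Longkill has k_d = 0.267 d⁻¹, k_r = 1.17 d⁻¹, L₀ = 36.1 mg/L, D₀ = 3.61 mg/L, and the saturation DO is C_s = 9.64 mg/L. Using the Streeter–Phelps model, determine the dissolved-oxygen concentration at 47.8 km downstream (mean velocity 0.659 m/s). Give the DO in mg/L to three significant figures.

Travel time t = x/v = 47.8 km / (0.659 m/s) = 47800 m / 0.659 m/s = 72530 s = 0.8395 d.
k_d L₀/(k_r−k_d) = 0.267×36.1/(1.17−0.267) = 9.639/0.9030 = 10.67 mg/L.
e^(−k_d t) = e^(−0.267×0.8395) = 0.7992; e^(−k_r t) = e^(−1.17×0.8395) = 0.3745.
D = 10.67 × (0.7992 − 0.3745) + 3.61 × 0.3745 = 4.534 + 1.352 = 5.885 mg/L.
DO = C_s − D = 9.64 − 5.885 = 3.755 mg/L.

DO ≈ 3.75 mg/L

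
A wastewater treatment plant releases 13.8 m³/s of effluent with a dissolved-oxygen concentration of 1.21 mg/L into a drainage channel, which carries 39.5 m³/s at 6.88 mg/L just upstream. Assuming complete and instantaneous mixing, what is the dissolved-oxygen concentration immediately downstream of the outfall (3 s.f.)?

5.41 mg/L

Flow-weighted mixing: C = (Q_r C_r + Q_w C_w)/(Q_r + Q_w)
= (39.5×6.88 + 13.8×1.21)/(39.5 + 13.8) = 288.5/53.30 = 5.412 mg/L.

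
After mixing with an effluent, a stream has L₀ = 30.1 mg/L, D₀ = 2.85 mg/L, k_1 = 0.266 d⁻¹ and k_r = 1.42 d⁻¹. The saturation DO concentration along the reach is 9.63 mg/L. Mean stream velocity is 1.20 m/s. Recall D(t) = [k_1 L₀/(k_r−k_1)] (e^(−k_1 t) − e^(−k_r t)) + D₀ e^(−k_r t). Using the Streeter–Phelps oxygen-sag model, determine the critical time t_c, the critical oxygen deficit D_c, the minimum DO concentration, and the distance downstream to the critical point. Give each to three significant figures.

t_c ≈ 0.993 d; D_c ≈ 4.33 mg/L; min DO ≈ 5.30 mg/L; x_c ≈ 103 km

At the critical point dD/dt = 0, so k_1 L₀ e^(−k_1 t) = k_r D. Substituting D(t) from the Streeter–Phelps equation and solving for t gives
t_c = ln[(k_r/k_1)(1 − D₀(k_r−k_1)/(k_1 L₀))] / (k_r−k_1).
Here k_r−k_1 = 1.154 d⁻¹ and 1 − D₀(k_r−k_1)/(k_1 L₀) = 1 − 2.85×1.154/(0.266×30.1) = 0.5892, so
t_c = ln(5.338 × 0.5892) / 1.154 = 1.146 / 1.154 = 0.9930 d.
L(t_c) = L₀ e^(−k_1 t_c) = 30.1 × 0.7679 = 23.11 mg/L, and at the critical point k_r D_c = k_1 L, so D_c = (0.266/1.42) × 23.11 = 4.330 mg/L.
Minimum DO = C_s − D_c = 9.63 − 4.330 = 5.300 mg/L.
x_c = v t_c = 1.20 m/s × 0.9930 d × 86400 s/d = 103000 m ≈ 103 km.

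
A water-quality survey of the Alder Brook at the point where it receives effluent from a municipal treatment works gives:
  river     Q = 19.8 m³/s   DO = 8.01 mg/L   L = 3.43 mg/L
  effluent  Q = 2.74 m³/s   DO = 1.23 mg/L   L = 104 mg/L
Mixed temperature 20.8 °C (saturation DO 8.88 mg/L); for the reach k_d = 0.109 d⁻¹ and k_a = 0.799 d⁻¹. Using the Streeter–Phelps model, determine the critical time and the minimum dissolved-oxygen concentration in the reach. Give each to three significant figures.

Mixed DO = (19.8×8.01 + 2.74×1.23)/(19.8+2.74) = 162.0/22.54 = 7.186 mg/L.
Mixed L₀ = (19.8×3.43 + 2.74×104)/(22.54) = 352.9/22.54 = 15.66 mg/L.
Initial deficit D₀ = C_s − DO₀ = 8.88 − 7.186 = 1.694 mg/L.
t_c = (1/0.6900) ln[(0.799/0.109)(1 − 1.694×0.6900/(0.109×15.66))] = 1.449 × ln(2.309) = 1.213 d.
D_c = (0.109/0.799) × 15.66 × e^(−0.109×1.213) = 0.1364 × 15.66 × 0.8762 = 1.871 mg/L.
Minimum DO = 8.88 − 1.871 = 7.009 mg/L.

t_c ≈ 1.21 d; minimum DO ≈ 7.01 mg/L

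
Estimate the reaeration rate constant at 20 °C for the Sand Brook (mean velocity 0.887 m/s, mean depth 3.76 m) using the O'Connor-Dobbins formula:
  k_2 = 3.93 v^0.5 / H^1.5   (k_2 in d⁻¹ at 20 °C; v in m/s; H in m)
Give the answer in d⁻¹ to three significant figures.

k_2 = 3.93 × 0.887^0.5 / 3.76^1.5 = 3.93 × 0.9418 / 7.291 = 0.5077 d⁻¹.

k_2 ≈ 0.508 d⁻¹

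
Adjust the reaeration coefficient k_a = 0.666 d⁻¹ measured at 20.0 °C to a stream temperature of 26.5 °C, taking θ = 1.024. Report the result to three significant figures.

k_a(T₂) = k_a(T₁) · θ^(T₂−T₁) = 0.666 × 1.024^(26.5−20.0)
= 0.666 × 1.024^6.50 = 0.666 × 1.167 = 0.7770 d⁻¹.

k_a ≈ 0.777 d⁻¹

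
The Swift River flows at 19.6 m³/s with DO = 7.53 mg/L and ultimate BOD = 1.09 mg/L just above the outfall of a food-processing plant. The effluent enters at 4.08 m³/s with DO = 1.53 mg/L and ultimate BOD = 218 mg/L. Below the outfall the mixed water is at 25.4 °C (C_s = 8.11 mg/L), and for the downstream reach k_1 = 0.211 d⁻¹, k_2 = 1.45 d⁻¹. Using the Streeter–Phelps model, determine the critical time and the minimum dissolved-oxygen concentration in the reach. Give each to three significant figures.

t_c ≈ 1.33 d; minimum DO ≈ 3.88 mg/L

Mixed DO = (19.6×7.53 + 4.08×1.53)/(19.6+4.08) = 153.8/23.68 = 6.496 mg/L.
Mixed L₀ = (19.6×1.09 + 4.08×218)/(23.68) = 910.8/23.68 = 38.46 mg/L.
Initial deficit D₀ = C_s − DO₀ = 8.11 − 6.496 = 1.614 mg/L.
t_c = (1/1.239) ln[(1.45/0.211)(1 − 1.614×1.239/(0.211×38.46))] = 0.8071 × ln(5.179) = 1.327 d.
D_c = (0.211/1.45) × 38.46 × e^(−0.211×1.327) = 0.1455 × 38.46 × 0.7557 = 4.230 mg/L.
Minimum DO = 8.11 − 4.230 = 3.880 mg/L.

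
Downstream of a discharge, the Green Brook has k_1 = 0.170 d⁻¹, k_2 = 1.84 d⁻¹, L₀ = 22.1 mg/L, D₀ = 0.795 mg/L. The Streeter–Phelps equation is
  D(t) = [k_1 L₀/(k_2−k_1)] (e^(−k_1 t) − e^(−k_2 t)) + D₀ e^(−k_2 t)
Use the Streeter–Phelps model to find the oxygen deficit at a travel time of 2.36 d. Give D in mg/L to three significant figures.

k_1 L₀/(k_2−k_1) = 0.170×22.1/(1.84−0.170) = 3.757/1.670 = 2.250 mg/L.
e^(−k_1 t) = e^(−0.170×2.360) = 0.6695; e^(−k_2 t) = e^(−1.84×2.360) = 0.01301.
D = 2.250 × (0.6695 − 0.01301) + 0.795 × 0.01301 = 1.477 + 0.01034 = 1.487 mg/L.

D ≈ 1.49 mg/L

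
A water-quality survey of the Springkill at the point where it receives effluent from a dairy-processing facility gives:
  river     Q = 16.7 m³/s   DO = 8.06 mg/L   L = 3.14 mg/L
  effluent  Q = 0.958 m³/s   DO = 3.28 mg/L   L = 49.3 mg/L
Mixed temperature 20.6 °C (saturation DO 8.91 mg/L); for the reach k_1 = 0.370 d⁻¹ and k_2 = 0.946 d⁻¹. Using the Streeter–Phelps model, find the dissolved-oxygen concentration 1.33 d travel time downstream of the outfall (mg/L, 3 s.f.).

DO ≈ 7.41 mg/L

Mixed DO = (16.7×8.06 + 0.958×3.28)/(16.7+0.958) = 137.7/17.66 = 7.801 mg/L.
Mixed L₀ = (16.7×3.14 + 0.958×49.3)/(17.66) = 99.67/17.66 = 5.644 mg/L.
Initial deficit D₀ = C_s − DO₀ = 8.91 − 7.801 = 1.109 mg/L.
D(1.33) = [0.370×5.644/(0.946−0.370)](e^(−0.370×1.33) − e^(−0.946×1.33)) + 1.109 e^(−0.946×1.33)
= 3.626 × (0.6113 − 0.2842) + 1.109 × 0.2842 = 1.501 mg/L.
DO = 8.91 − 1.501 = 7.409 mg/L.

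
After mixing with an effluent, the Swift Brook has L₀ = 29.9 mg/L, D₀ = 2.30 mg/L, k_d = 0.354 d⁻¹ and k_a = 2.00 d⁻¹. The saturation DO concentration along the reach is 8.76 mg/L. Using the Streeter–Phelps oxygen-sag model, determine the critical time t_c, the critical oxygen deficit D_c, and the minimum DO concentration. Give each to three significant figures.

At the critical point dD/dt = 0, so k_d L₀ e^(−k_d t) = k_a D. Substituting D(t) from the Streeter–Phelps equation and solving for t gives
t_c = ln[(k_a/k_d)(1 − D₀(k_a−k_d)/(k_d L₀))] / (k_a−k_d).
Here k_a−k_d = 1.646 d⁻¹ and 1 − D₀(k_a−k_d)/(k_d L₀) = 1 − 2.30×1.646/(0.354×29.9) = 0.6423, so
t_c = ln(5.650 × 0.6423) / 1.646 = 1.289 / 1.646 = 0.7831 d.
D_c = (k_d/k_a) L₀ e^(−k_d t_c) = (0.354/2.00) × 29.9 × e^(−0.354×0.7831) = 0.1770 × 29.9 × 0.7579 = 4.011 mg/L.
Minimum DO = C_s − D_c = 8.76 − 4.011 = 4.749 mg/L.

t_c ≈ 0.783 d; D_c ≈ 4.01 mg/L; min DO ≈ 4.75 mg/L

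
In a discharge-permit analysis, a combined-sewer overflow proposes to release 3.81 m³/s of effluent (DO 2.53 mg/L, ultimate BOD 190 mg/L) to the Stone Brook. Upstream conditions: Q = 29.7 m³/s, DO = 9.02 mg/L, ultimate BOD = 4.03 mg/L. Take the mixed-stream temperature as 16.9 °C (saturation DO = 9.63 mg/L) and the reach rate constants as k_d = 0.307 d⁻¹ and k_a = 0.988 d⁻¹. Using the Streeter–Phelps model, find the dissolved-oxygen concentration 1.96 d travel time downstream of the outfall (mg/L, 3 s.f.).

DO ≈ 4.85 mg/L

Mixed DO = (29.7×9.02 + 3.81×2.53)/(29.7+3.81) = 277.5/33.51 = 8.282 mg/L.
Mixed L₀ = (29.7×4.03 + 3.81×190)/(33.51) = 843.6/33.51 = 25.17 mg/L.
Initial deficit D₀ = C_s − DO₀ = 9.63 − 8.282 = 1.348 mg/L.
D(1.96) = [0.307×25.17/(0.988−0.307)](e^(−0.307×1.96) − e^(−0.988×1.96)) + 1.348 e^(−0.988×1.96)
= 11.35 × (0.5479 − 0.1442) + 1.348 × 0.1442 = 4.775 mg/L.
DO = 9.63 − 4.775 = 4.855 mg/L.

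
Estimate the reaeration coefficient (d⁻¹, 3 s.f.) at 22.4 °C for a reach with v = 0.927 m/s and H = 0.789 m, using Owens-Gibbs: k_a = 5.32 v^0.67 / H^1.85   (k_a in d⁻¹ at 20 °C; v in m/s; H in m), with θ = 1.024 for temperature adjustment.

k_a ≈ 8.30 d⁻¹

k_a(20) = 5.32 × 0.927^0.67 / 0.789^1.85 = 5.32 × 0.9505 / 0.6450 = 7.839 d⁻¹.
k_a(22.4) = 7.839 × 1.024^(22.4−20) = 7.839 × 1.059 = 8.298 d⁻¹.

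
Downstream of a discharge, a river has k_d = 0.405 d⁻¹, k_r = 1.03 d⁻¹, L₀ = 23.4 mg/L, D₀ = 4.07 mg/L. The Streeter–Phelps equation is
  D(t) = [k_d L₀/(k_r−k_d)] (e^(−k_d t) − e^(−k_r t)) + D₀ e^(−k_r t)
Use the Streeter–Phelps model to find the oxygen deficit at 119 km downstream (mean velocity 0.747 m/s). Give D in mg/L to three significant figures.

D ≈ 5.53 mg/L

Travel time t = x/v = 119 km / (0.747 m/s) = 119000 m / 0.747 m/s = 159300 s = 1.844 d.
k_d L₀/(k_r−k_d) = 0.405×23.4/(1.03−0.405) = 9.477/0.6250 = 15.16 mg/L.
e^(−k_d t) = e^(−0.405×1.844) = 0.4739; e^(−k_r t) = e^(−1.03×1.844) = 0.1497.
D = 15.16 × (0.4739 − 0.1497) + 4.07 × 0.1497 = 4.916 + 0.6093 = 5.525 mg/L.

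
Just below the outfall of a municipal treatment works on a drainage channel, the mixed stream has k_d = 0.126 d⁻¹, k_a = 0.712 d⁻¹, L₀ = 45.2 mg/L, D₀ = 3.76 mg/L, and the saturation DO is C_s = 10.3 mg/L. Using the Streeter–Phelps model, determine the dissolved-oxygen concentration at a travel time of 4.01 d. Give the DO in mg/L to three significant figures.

DO ≈ 4.78 mg/L

k_d L₀/(k_a−k_d) = 0.126×45.2/(0.712−0.126) = 5.695/0.5860 = 9.719 mg/L.
e^(−k_d t) = e^(−0.126×4.010) = 0.6033; e^(−k_a t) = e^(−0.712×4.010) = 0.05755.
D = 9.719 × (0.6033 − 0.05755) + 3.76 × 0.05755 = 5.305 + 0.2164 = 5.521 mg/L.
DO = C_s − D = 10.3 − 5.521 = 4.779 mg/L.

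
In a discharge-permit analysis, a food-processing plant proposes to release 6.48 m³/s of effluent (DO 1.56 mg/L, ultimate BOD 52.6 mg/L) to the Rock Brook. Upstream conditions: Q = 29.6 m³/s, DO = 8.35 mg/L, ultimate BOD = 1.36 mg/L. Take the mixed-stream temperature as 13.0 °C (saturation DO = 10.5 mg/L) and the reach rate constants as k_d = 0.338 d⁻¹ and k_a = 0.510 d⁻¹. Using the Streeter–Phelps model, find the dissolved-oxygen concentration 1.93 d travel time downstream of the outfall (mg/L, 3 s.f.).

Mixed DO = (29.6×8.35 + 6.48×1.56)/(29.6+6.48) = 257.3/36.08 = 7.131 mg/L.
Mixed L₀ = (29.6×1.36 + 6.48×52.6)/(36.08) = 381.1/36.08 = 10.56 mg/L.
Initial deficit D₀ = C_s − DO₀ = 10.5 − 7.131 = 3.369 mg/L.
D(1.93) = [0.338×10.56/(0.510−0.338)](e^(−0.338×1.93) − e^(−0.510×1.93)) + 3.369 e^(−0.510×1.93)
= 20.76 × (0.5208 − 0.3737) + 3.369 × 0.3737 = 4.313 mg/L.
DO = 10.5 − 4.313 = 6.187 mg/L.

DO ≈ 6.19 mg/L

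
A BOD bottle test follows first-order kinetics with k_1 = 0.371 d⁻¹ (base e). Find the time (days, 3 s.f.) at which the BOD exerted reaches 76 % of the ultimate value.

y/L₀ = 1 − e^(−k_1 t) = 0.76 ⇒ e^(−k_1 t) = 0.240
t = −ln(0.240) / 0.371 = 1.427 / 0.371 = 3.847 d.

t ≈ 3.85 d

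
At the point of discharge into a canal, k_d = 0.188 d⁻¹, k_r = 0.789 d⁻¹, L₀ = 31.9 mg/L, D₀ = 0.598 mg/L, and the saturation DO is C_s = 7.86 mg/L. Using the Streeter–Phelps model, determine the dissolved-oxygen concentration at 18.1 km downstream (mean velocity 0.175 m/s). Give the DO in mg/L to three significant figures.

Travel time t = x/v = 18.1 km / (0.175 m/s) = 18100 m / 0.175 m/s = 103400 s = 1.197 d.
k_d L₀/(k_r−k_d) = 0.188×31.9/(0.789−0.188) = 5.997/0.6010 = 9.979 mg/L.
e^(−k_d t) = e^(−0.188×1.197) = 0.7985; e^(−k_r t) = e^(−0.789×1.197) = 0.3889.
D = 9.979 × (0.7985 − 0.3889) + 0.598 × 0.3889 = 4.087 + 0.2325 = 4.320 mg/L.
DO = C_s − D = 7.86 − 4.320 = 3.540 mg/L.

DO ≈ 3.54 mg/L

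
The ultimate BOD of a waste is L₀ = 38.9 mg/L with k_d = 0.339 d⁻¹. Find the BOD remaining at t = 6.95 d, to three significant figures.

L ≈ 3.69 mg/L

L_t = L₀ e^(−k_d t) = 38.9 × e^(−0.339×6.95) = 38.9 × 0.09479 = 3.687 mg/L.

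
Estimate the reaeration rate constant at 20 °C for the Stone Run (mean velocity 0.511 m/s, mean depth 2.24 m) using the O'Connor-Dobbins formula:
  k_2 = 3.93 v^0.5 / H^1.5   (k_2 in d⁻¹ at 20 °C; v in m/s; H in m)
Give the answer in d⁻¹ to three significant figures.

k_2 = 3.93 × 0.511^0.5 / 2.24^1.5 = 3.93 × 0.7148 / 3.353 = 0.8380 d⁻¹.

k_2 ≈ 0.838 d⁻¹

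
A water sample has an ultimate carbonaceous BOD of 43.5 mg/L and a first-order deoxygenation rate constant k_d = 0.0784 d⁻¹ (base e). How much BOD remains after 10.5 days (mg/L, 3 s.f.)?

L_t = L₀ e^(−k_d t) = 43.5 × e^(−0.0784×10.5) = 43.5 × 0.4390 = 19.10 mg/L.

L ≈ 19.1 mg/L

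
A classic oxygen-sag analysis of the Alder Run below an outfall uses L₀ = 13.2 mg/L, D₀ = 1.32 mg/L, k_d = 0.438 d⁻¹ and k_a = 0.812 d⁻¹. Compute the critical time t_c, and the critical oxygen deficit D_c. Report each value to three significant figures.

t_c = [1/(k_a−k_d)] ln[(k_a/k_d)(1 − D₀(k_a−k_d)/(k_d L₀))]
= [1/(0.812−0.438)] ln[(0.812/0.438)(1 − 1.32×0.3740/(0.438×13.2))]
= (1/0.3740) ln[1.854 × 0.9146] = 2.674 × ln(1.696) = 2.674 × 0.5280 = 1.412 d.
L(t_c) = L₀ e^(−k_d t_c) = 13.2 × 0.5388 = 7.112 mg/L, and at the critical point k_a D_c = k_d L, so D_c = (0.438/0.812) × 7.112 = 3.836 mg/L.

t_c ≈ 1.41 d; D_c ≈ 3.84 mg/L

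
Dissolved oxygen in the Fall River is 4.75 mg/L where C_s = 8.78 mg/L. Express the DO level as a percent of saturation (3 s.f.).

54.1 % saturation

% saturation = C/C_s × 100 = 4.75/8.78 × 100 = 54.1 %.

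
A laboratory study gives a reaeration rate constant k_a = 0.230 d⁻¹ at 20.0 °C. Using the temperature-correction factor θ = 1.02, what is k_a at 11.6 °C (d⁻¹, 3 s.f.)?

k_a ≈ 0.195 d⁻¹

k_a(T₂) = k_a(T₁) · θ^(T₂−T₁) = 0.230 × 1.02^(11.6−20.0)
= 0.230 × 1.02^-8.40 = 0.230 × 0.8468 = 0.1948 d⁻¹.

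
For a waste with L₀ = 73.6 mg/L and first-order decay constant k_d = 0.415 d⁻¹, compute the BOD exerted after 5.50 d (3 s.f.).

y ≈ 66.1 mg/L

y_t = L₀(1 − e^(−k_d t)) = 73.6 × (1 − e^(−0.415×5.50))
= 73.6 × (1 − 0.1020) = 73.6 × 0.8980 = 66.09 mg/L.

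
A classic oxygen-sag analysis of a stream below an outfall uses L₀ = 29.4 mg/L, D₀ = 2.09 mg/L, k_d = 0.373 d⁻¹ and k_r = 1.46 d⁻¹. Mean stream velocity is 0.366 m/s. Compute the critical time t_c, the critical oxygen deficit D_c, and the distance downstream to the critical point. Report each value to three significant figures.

t_c ≈ 1.04 d; D_c ≈ 5.09 mg/L; x_c ≈ 32.9 km

t_c = [1/(k_r−k_d)] ln[(k_r/k_d)(1 − D₀(k_r−k_d)/(k_d L₀))]
= [1/(1.46−0.373)] ln[(1.46/0.373)(1 − 2.09×1.087/(0.373×29.4))]
= (1/1.087) ln[3.914 × 0.7928] = 0.9200 × ln(3.103) = 0.9200 × 1.132 = 1.042 d.
L(t_c) = L₀ e^(−k_d t_c) = 29.4 × 0.6780 = 19.93 mg/L, and at the critical point k_r D_c = k_d L, so D_c = (0.373/1.46) × 19.93 = 5.093 mg/L.
x_c = v t_c = 0.366 m/s × 1.042 d × 86400 s/d = 32950 m ≈ 32.9 km.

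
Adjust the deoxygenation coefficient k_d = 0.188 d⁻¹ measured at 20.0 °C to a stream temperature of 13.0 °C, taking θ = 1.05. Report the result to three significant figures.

k_d ≈ 0.134 d⁻¹

k_d(T₂) = k_d(T₁) · θ^(T₂−T₁) = 0.188 × 1.05^(13.0−20.0)
= 0.188 × 1.05^-7.00 = 0.188 × 0.7107 = 0.1336 d⁻¹.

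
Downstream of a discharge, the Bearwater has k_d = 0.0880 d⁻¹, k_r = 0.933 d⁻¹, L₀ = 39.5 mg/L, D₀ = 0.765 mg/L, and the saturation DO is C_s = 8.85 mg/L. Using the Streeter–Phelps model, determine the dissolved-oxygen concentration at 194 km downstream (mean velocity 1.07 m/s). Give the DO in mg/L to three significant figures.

DO ≈ 5.90 mg/L

Travel time t = x/v = 194 km / (1.07 m/s) = 194000 m / 1.07 m/s = 181300 s = 2.098 d.
k_d L₀/(k_r−k_d) = 0.0880×39.5/(0.933−0.0880) = 3.476/0.8450 = 4.114 mg/L.
e^(−k_d t) = e^(−0.0880×2.098) = 0.8314; e^(−k_r t) = e^(−0.933×2.098) = 0.1412.
D = 4.114 × (0.8314 − 0.1412) + 0.765 × 0.1412 = 2.839 + 0.1080 = 2.947 mg/L.
DO = C_s − D = 8.85 − 2.947 = 5.903 mg/L.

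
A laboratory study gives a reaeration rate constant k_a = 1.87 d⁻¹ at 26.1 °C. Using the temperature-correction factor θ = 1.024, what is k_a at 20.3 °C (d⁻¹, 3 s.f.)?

k_a ≈ 1.63 d⁻¹

k_a(T₂) = k_a(T₁) · θ^(T₂−T₁) = 1.87 × 1.024^(20.3−26.1)
= 1.87 × 1.024^-5.80 = 1.87 × 0.8715 = 1.630 d⁻¹.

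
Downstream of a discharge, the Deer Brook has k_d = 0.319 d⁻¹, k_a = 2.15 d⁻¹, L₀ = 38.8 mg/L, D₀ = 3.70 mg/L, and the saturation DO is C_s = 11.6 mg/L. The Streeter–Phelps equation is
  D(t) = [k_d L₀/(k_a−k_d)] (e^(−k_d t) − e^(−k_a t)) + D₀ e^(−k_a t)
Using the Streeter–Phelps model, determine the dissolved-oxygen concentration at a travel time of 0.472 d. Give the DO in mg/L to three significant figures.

k_d L₀/(k_a−k_d) = 0.319×38.8/(2.15−0.319) = 12.38/1.831 = 6.760 mg/L.
e^(−k_d t) = e^(−0.319×0.4720) = 0.8602; e^(−k_a t) = e^(−2.15×0.4720) = 0.3625.
D = 6.760 × (0.8602 − 0.3625) + 3.70 × 0.3625 = 3.365 + 1.341 = 4.706 mg/L.
DO = C_s − D = 11.6 − 4.706 = 6.894 mg/L.

DO ≈ 6.89 mg/L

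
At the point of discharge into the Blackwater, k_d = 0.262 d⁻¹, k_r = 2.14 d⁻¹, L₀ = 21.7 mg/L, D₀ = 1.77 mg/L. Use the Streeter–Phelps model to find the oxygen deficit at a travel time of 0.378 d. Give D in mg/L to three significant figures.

k_d L₀/(k_r−k_d) = 0.262×21.7/(2.14−0.262) = 5.685/1.878 = 3.027 mg/L.
e^(−k_d t) = e^(−0.262×0.3780) = 0.9057; e^(−k_r t) = e^(−2.14×0.3780) = 0.4453.
D = 3.027 × (0.9057 − 0.4453) + 1.77 × 0.4453 = 1.394 + 0.7882 = 2.182 mg/L.

D ≈ 2.18 mg/L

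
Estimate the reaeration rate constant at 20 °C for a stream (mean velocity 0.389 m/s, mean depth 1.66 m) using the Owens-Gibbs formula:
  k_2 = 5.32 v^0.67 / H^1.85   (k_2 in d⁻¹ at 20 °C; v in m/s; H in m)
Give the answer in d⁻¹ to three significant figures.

k_2 ≈ 1.11 d⁻¹

k_2 = 5.32 × 0.389^0.67 / 1.66^1.85 = 5.32 × 0.5312 / 2.554 = 1.107 d⁻¹.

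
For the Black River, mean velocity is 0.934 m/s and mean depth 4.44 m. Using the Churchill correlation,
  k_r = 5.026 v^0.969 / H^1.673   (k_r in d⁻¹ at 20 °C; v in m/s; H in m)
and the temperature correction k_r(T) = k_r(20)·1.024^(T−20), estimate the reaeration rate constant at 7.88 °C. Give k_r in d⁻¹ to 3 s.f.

k_r ≈ 0.291 d⁻¹

k_r(20) = 5.026 × 0.934^0.969 / 4.44^1.673 = 5.026 × 0.9360 / 12.11 = 0.3885 d⁻¹.
k_r(7.88) = 0.3885 × 1.024^(7.88−20) = 0.3885 × 0.7502 = 0.2915 d⁻¹.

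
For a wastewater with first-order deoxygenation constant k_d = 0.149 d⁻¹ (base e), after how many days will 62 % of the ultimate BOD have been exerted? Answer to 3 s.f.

t ≈ 6.49 d

y/L₀ = 1 − e^(−k_d t) = 0.62 ⇒ e^(−k_d t) = 0.380
t = −ln(0.380) / 0.149 = 0.9676 / 0.149 = 6.494 d.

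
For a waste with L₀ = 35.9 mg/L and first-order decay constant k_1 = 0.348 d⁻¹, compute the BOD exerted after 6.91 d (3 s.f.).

y_t = L₀(1 − e^(−k_1 t)) = 35.9 × (1 − e^(−0.348×6.91))
= 35.9 × (1 − 0.09029) = 35.9 × 0.9097 = 32.66 mg/L.

y ≈ 32.7 mg/L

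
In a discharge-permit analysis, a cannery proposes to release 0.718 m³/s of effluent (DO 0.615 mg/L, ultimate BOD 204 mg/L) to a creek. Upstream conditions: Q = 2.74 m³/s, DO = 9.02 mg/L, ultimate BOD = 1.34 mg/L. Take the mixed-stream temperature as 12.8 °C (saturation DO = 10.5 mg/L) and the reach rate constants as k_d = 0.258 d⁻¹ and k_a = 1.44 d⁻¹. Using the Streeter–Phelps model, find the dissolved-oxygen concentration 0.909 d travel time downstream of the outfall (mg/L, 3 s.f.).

Mixed DO = (2.74×9.02 + 0.718×0.615)/(2.74+0.718) = 25.16/3.458 = 7.275 mg/L.
Mixed L₀ = (2.74×1.34 + 0.718×204)/(3.458) = 150.1/3.458 = 43.42 mg/L.
Initial deficit D₀ = C_s − DO₀ = 10.5 − 7.275 = 3.225 mg/L.
D(0.909) = [0.258×43.42/(1.44−0.258)](e^(−0.258×0.909) − e^(−1.44×0.909)) + 3.225 e^(−1.44×0.909)
= 9.477 × (0.7909 − 0.2701) + 3.225 × 0.2701 = 5.807 mg/L.
DO = 10.5 − 5.807 = 4.693 mg/L.

DO ≈ 4.69 mg/L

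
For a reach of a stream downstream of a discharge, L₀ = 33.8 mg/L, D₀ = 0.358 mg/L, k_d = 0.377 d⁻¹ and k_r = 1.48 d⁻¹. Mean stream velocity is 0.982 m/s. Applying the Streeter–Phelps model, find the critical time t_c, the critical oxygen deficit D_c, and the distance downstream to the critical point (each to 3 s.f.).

With k_r/k_d = 3.926 and 1 − D₀(k_r−k_d)/(k_d L₀) = 0.9690,
t_c = ln(3.926 × 0.9690) / (1.48 − 0.377) = ln(3.804) / 1.103 = 1.336/1.103 = 1.211 d.
D_c = (k_d/k_r) L₀ e^(−k_d t_c) = (0.377/1.48) × 33.8 × e^(−0.377×1.211) = 0.2547 × 33.8 × 0.6334 = 5.453 mg/L.
x_c = v t_c = 0.982 m/s × 1.211 d × 86400 s/d = 102800 m ≈ 103 km.

t_c ≈ 1.21 d; D_c ≈ 5.45 mg/L; x_c ≈ 103 km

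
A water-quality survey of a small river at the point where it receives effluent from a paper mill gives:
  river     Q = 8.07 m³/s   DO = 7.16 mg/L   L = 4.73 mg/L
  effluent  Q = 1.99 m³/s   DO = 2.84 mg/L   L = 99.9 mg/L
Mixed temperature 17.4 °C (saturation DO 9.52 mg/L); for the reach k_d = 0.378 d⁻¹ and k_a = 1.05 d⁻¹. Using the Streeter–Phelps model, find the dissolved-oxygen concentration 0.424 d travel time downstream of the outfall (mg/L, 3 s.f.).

Mixed DO = (8.07×7.16 + 1.99×2.84)/(8.07+1.99) = 63.43/10.06 = 6.305 mg/L.
Mixed L₀ = (8.07×4.73 + 1.99×99.9)/(10.06) = 237.0/10.06 = 23.56 mg/L.
Initial deficit D₀ = C_s − DO₀ = 9.52 − 6.305 = 3.215 mg/L.
D(0.424) = [0.378×23.56/(1.05−0.378)](e^(−0.378×0.424) − e^(−1.05×0.424)) + 3.215 e^(−1.05×0.424)
= 13.25 × (0.8519 − 0.6407) + 3.215 × 0.6407 = 4.858 mg/L.
DO = 9.52 − 4.858 = 4.662 mg/L.

DO ≈ 4.66 mg/L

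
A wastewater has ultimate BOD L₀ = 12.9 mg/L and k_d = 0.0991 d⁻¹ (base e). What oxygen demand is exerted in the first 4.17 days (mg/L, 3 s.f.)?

y_t = L₀(1 − e^(−k_d t)) = 12.9 × (1 − e^(−0.0991×4.17))
= 12.9 × (1 − 0.6615) = 12.9 × 0.3385 = 4.367 mg/L.

y ≈ 4.37 mg/L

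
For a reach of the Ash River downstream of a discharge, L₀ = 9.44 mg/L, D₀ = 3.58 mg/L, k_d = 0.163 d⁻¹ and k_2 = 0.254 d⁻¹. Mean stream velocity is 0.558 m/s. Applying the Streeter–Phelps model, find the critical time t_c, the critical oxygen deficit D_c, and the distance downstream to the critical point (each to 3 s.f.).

With k_2/k_d = 1.558 and 1 − D₀(k_2−k_d)/(k_d L₀) = 0.7883,
t_c = ln(1.558 × 0.7883) / (0.254 − 0.163) = ln(1.228) / 0.09100 = 0.2057/0.09100 = 2.260 d.
D_c = (k_d/k_2) L₀ e^(−k_d t_c) = (0.163/0.254) × 9.44 × e^(−0.163×2.260) = 0.6417 × 9.44 × 0.6918 = 4.191 mg/L.
x_c = v t_c = 0.558 m/s × 2.260 d × 86400 s/d = 109000 m ≈ 109 km.

t_c ≈ 2.26 d; D_c ≈ 4.19 mg/L; x_c ≈ 109 km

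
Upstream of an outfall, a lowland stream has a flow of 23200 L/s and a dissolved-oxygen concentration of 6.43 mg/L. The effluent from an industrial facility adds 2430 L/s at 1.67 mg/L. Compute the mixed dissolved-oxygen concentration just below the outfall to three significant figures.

Flow-weighted mixing: C = (Q_r C_r + Q_w C_w)/(Q_r + Q_w)
= (23200×6.43 + 2430×1.67)/(23200 + 2430) = 153200/25630 = 5.979 mg/L.

5.98 mg/L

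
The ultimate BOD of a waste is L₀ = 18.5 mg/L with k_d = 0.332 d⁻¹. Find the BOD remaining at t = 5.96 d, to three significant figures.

L ≈ 2.56 mg/L

L_t = L₀ e^(−k_d t) = 18.5 × e^(−0.332×5.96) = 18.5 × 0.1382 = 2.558 mg/L.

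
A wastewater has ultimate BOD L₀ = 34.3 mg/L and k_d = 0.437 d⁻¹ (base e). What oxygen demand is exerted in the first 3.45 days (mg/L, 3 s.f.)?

y ≈ 26.7 mg/L

y_t = L₀(1 − e^(−k_d t)) = 34.3 × (1 − e^(−0.437×3.45))
= 34.3 × (1 − 0.2214) = 34.3 × 0.7786 = 26.70 mg/L.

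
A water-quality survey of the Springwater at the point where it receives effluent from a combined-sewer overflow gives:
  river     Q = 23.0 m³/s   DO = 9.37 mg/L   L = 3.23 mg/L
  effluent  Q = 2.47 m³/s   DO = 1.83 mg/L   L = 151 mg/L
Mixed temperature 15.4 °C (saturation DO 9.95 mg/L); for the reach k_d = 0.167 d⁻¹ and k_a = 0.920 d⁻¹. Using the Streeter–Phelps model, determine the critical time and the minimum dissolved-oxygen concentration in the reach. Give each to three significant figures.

Mixed DO = (23.0×9.37 + 2.47×1.83)/(23.0+2.47) = 220.0/25.47 = 8.639 mg/L.
Mixed L₀ = (23.0×3.23 + 2.47×151)/(25.47) = 447.3/25.47 = 17.56 mg/L.
Initial deficit D₀ = C_s − DO₀ = 9.95 − 8.639 = 1.311 mg/L.
t_c = (1/0.7530) ln[(0.920/0.167)(1 − 1.311×0.7530/(0.167×17.56))] = 1.328 × ln(3.654) = 1.721 d.
D_c = (0.167/0.920) × 17.56 × e^(−0.167×1.721) = 0.1815 × 17.56 × 0.7502 = 2.391 mg/L.
Minimum DO = 9.95 − 2.391 = 7.559 mg/L.

t_c ≈ 1.72 d; minimum DO ≈ 7.56 mg/L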